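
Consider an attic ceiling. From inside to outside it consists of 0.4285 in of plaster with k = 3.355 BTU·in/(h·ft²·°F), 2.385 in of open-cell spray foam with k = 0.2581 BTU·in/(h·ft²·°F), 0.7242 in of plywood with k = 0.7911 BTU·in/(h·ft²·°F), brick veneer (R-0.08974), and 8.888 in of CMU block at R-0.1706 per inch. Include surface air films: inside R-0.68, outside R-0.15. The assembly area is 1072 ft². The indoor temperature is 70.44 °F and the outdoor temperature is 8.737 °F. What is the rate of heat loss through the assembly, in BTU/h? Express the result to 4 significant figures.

0.4285/3.355 = 0.12772
2.385/0.2581 = 9.2406
0.7242/0.7911 = 0.91543
8.888 × 0.1706 = 1.5163
R_total = 0.68 + 0.12772 + 9.2406 + 0.91543 + 0.08974 + 1.5163 + 0.15 = 12.72 ft²·°F·h/BTU
Q = A·ΔT/R = 1072 × (70.44 − 8.737) / 12.72 = 5200.2 BTU/h

5200 BTU/h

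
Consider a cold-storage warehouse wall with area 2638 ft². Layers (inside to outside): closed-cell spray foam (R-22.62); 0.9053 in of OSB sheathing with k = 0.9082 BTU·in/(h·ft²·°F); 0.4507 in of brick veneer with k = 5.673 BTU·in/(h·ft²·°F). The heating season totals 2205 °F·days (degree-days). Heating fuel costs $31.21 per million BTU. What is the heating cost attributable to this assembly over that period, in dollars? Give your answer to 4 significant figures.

0.9053/0.9082 = 0.99681
0.4507/5.673 = 0.079447
R_total = 22.62 + 0.99681 + 0.079447 = 23.696 ft²·°F·h/BTU
E = A × HDD × 24 / R = 2638 × 2205 × 24 / 23.696 = 5891400 BTU
Cost = 5891400/10⁶ × 31.21 = $183.87

183.9 dollars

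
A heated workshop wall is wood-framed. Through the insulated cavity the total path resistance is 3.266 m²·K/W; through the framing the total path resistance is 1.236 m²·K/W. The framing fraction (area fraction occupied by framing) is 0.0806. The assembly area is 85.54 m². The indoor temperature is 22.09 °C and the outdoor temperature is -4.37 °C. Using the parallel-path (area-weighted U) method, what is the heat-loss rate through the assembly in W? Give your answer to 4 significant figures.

784.8 W

U_eff = 0.9194/3.266 + 0.0806/1.236 = 0.28151 + 0.06521 = 0.34672
R_eff = 1/U_eff = 2.8842 m²·K/W
Q = 85.54 × (22.09 − (-4.37)) / 2.8842 = 784.75 W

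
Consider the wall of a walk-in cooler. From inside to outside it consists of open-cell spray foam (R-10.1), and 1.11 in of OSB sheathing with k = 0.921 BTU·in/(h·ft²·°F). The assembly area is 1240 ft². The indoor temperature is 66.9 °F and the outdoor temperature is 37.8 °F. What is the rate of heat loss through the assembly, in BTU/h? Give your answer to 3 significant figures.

3190 BTU/h

1.11/0.921 = 1.205
R_total = 10.1 + 1.205 = 11.31 ft²·°F·h/BTU
Q = A·ΔT/R = 1240 × (66.9 − 37.8) / 11.31 = 3192 BTU/h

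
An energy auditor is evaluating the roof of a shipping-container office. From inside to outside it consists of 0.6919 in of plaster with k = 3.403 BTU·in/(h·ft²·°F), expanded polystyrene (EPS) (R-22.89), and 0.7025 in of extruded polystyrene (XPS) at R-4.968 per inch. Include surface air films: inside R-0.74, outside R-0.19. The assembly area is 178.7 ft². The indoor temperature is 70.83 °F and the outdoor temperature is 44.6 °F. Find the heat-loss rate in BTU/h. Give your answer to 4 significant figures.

0.6919/3.403 = 0.20332
0.7025 × 4.968 = 3.49
R_total = 0.74 + 0.20332 + 22.89 + 3.49 + 0.19 = 27.513 ft²·°F·h/BTU
Q = A·ΔT/R = 178.7 × (70.83 − 44.6) / 27.513 = 170.36 BTU/h

170.4 BTU/h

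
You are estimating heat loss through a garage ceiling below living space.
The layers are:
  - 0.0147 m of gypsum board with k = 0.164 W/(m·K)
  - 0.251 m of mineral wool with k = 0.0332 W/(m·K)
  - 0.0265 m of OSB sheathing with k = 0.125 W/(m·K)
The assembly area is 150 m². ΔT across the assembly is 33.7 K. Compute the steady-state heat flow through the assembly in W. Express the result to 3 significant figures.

643 W

0.0147/0.164 = 0.08963
0.251/0.0332 = 7.56
0.0265/0.125 = 0.212
R_total = 0.08963 + 7.56 + 0.212 = 7.862 m²·K/W
Q = A·ΔT/R = 150 × 33.7 / 7.862 = 643 W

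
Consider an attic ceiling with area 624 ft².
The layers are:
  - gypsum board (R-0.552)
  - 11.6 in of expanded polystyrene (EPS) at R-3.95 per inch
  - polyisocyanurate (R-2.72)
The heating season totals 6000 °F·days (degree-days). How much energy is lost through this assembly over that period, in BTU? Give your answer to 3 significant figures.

11.6 × 3.95 = 45.82
R_total = 0.552 + 45.82 + 2.72 = 49.09 ft²·°F·h/BTU
E = A × HDD × 24 / R = 624 × 6000 × 24 / 49.09 = 1830000 BTU

1830000 BTU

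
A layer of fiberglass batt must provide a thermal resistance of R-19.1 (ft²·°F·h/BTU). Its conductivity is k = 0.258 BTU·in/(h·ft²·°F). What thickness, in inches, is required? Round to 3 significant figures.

L = R × k = 19.1 × 0.258 = 4.928 in

4.93 in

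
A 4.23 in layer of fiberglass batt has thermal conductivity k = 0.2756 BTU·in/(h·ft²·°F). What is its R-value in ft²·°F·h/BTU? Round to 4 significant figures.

R = L/k = 4.23/0.2756 = 15.348 ft²·°F·h/BTU

15.35 ft²·°F·h/BTU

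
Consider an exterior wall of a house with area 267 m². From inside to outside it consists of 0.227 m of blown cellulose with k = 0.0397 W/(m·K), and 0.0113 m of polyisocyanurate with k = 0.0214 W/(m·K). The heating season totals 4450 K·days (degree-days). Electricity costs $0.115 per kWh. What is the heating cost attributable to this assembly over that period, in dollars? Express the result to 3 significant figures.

525 dollars

0.227/0.0397 = 5.718
0.0113/0.0214 = 0.528
R_total = 5.718 + 0.528 = 6.246 m²·K/W
E = A × HDD × 24 / R / 1000 = 267 × 4450 × 24 / 6.246 / 1000 = 4565 kWh
Cost = 4565 × 0.115 = $525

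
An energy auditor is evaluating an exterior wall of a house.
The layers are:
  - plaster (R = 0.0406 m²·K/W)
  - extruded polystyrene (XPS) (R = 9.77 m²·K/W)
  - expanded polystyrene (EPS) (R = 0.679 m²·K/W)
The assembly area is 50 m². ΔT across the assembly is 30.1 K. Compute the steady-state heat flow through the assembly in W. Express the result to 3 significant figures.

143 W

R_total = 0.0406 + 9.77 + 0.679 = 10.49 m²·K/W
Q = A·ΔT/R = 50 × 30.1 / 10.49 = 143.5 W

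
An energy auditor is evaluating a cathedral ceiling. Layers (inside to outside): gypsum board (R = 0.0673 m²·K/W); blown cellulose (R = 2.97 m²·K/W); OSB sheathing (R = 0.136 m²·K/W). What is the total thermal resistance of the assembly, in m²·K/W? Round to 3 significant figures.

R_total = 0.0673 + 2.97 + 0.136 = 3.173 m²·K/W

3.17 m²·K/W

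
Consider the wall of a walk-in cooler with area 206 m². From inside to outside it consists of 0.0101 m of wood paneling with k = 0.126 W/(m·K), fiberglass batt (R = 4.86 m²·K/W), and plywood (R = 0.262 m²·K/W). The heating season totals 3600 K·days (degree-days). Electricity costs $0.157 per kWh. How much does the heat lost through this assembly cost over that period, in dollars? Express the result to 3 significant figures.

537 dollars

0.0101/0.126 = 0.08016
R_total = 0.08016 + 4.86 + 0.262 = 5.202 m²·K/W
E = A × HDD × 24 / R / 1000 = 206 × 3600 × 24 / 5.202 / 1000 = 3421 kWh
Cost = 3421 × 0.157 = $537.2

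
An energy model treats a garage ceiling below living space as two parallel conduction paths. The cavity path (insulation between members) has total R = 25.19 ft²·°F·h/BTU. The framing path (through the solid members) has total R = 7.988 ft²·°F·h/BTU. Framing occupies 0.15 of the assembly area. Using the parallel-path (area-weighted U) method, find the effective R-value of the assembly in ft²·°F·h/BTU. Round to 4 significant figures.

19.04 ft²·°F·h/BTU

U_eff = 0.85/25.19 + 0.15/7.988 = 0.033744 + 0.018778 = 0.052522
R_eff = 1/U_eff = 19.04 ft²·°F·h/BTU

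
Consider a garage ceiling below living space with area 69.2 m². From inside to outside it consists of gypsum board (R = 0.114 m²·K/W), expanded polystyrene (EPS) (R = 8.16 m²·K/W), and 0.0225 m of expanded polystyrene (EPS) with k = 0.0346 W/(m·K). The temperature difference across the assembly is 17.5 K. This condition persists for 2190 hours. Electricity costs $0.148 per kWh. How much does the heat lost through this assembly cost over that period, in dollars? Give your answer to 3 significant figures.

44.0 dollars

0.0225/0.0346 = 0.6503
R_total = 0.114 + 8.16 + 0.6503 = 8.924 m²·K/W
Q = 69.2 × 17.5 / 8.924 = 135.7 W
E = 135.7 W × 2190 h / 1000 = 297.2 kWh
Cost = 297.2 × 0.148 = $43.98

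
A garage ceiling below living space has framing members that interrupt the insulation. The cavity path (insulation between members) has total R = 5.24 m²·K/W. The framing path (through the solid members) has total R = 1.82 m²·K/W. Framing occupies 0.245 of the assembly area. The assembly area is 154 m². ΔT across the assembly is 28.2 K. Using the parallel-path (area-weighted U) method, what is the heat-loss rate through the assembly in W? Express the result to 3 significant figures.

1210 W

U_eff = 0.755/5.24 + 0.245/1.82 = 0.1441 + 0.1346 = 0.2787
R_eff = 1/U_eff = 3.588 m²·K/W
Q = 154 × 28.2 / 3.588 = 1210 W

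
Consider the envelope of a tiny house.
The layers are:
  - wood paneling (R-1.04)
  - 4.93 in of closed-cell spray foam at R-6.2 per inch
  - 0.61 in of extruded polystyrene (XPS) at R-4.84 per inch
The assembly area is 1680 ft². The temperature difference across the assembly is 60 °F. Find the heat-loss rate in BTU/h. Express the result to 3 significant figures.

4.93 × 6.2 = 30.57
0.61 × 4.84 = 2.952
R_total = 1.04 + 30.57 + 2.952 = 34.56 ft²·°F·h/BTU
Q = A·ΔT/R = 1680 × 60 / 34.56 = 2917 BTU/h

2920 BTU/h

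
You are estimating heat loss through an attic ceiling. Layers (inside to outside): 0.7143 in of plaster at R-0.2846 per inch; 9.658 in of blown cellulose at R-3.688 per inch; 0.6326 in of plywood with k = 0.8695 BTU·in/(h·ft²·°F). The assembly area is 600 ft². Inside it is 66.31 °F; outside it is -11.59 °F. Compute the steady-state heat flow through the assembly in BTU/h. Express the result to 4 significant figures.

1279 BTU/h

0.7143 × 0.2846 = 0.20329
9.658 × 3.688 = 35.619
0.6326/0.8695 = 0.72754
R_total = 0.20329 + 35.619 + 0.72754 = 36.55 ft²·°F·h/BTU
Q = A·ΔT/R = 600 × (66.31 − (-11.59)) / 36.55 = 1278.8 BTU/h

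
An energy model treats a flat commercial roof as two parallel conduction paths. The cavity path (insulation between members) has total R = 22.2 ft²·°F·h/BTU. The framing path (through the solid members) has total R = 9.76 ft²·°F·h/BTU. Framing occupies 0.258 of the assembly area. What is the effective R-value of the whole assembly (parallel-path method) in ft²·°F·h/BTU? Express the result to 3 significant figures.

U_eff = 0.742/22.2 + 0.258/9.76 = 0.03342 + 0.02643 = 0.05986
R_eff = 1/U_eff = 16.71 ft²·°F·h/BTU

16.7 ft²·°F·h/BTU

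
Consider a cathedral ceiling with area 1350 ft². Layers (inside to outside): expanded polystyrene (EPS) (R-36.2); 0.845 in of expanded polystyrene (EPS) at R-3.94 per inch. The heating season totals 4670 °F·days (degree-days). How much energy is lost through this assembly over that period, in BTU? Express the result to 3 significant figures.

0.845 × 3.94 = 3.329
R_total = 36.2 + 3.329 = 39.53 ft²·°F·h/BTU
E = A × HDD × 24 / R = 1350 × 4670 × 24 / 39.53 = 3828000 BTU

3830000 BTU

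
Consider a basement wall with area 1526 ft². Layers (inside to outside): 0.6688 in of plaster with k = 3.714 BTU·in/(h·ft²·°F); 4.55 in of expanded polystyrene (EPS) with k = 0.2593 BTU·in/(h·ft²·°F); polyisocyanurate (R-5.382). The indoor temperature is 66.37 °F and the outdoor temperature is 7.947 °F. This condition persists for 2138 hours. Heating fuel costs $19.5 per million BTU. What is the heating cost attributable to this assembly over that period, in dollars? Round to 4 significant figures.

160.8 dollars

0.6688/3.714 = 0.18008
4.55/0.2593 = 17.547
R_total = 0.18008 + 17.547 + 5.382 = 23.109 ft²·°F·h/BTU
Q = 1526 × (66.37 − 7.947) / 23.109 = 3857.9 BTU/h
E = 3857.9 × 2138 = 8248200 BTU
Cost = 8248200/10⁶ × 19.5 = $160.84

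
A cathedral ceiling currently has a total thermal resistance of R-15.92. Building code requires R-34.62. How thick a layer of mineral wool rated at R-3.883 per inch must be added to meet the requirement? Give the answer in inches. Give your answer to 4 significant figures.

ΔR = 34.62 − 15.92 = 18.7 ft²·°F·h/BTU
L = ΔR / (R/in) = 18.7/3.883 = 4.8159 in

4.816 in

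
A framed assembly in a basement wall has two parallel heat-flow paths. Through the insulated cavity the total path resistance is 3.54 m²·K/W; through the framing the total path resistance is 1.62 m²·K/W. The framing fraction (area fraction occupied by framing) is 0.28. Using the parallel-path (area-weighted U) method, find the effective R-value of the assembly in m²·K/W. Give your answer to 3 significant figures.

U_eff = 0.72/3.54 + 0.28/1.62 = 0.2034 + 0.1728 = 0.3762
R_eff = 1/U_eff = 2.658 m²·K/W

2.66 m²·K/W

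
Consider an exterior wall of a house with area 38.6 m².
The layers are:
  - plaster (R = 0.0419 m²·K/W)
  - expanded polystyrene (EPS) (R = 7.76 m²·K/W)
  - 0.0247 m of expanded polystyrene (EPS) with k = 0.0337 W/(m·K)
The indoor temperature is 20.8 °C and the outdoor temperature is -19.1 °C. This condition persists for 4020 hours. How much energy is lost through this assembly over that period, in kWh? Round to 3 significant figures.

725 kWh

0.0247/0.0337 = 0.7329
R_total = 0.0419 + 7.76 + 0.7329 = 8.535 m²·K/W
Q = 38.6 × (20.8 − (-19.1)) / 8.535 = 180.5 W
E = 180.5 W × 4020 h / 1000 = 725.4 kWh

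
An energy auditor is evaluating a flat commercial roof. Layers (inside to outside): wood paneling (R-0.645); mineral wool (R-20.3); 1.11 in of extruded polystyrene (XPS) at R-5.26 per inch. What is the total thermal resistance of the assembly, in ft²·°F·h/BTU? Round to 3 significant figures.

1.11 × 5.26 = 5.839
R_total = 0.645 + 20.3 + 5.839 = 26.78 ft²·°F·h/BTU

26.8 ft²·°F·h/BTU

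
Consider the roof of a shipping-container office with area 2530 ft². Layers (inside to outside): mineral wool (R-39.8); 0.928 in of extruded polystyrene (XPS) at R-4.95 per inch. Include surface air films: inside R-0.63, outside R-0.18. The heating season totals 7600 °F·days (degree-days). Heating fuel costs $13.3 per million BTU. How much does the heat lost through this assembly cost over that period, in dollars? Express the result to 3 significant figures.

0.928 × 4.95 = 4.594
R_total = 0.63 + 39.8 + 4.594 + 0.18 = 45.2 ft²·°F·h/BTU
E = A × HDD × 24 / R = 2530 × 7600 × 24 / 45.2 = 10210000 BTU
Cost = 10210000/10⁶ × 13.3 = $135.8

136 dollars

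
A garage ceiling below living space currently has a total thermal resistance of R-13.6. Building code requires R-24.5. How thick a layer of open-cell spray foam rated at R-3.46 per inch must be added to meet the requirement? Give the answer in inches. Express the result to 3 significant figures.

3.15 in

ΔR = 24.5 − 13.6 = 10.9 ft²·°F·h/BTU
L = ΔR / (R/in) = 10.9/3.46 = 3.15 in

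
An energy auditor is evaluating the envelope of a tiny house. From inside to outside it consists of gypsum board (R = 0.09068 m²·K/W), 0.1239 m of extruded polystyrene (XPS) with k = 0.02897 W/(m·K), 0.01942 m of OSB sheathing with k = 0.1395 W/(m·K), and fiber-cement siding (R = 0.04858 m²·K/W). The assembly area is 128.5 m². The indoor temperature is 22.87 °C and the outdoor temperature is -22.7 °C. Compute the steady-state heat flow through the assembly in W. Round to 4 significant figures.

1285 W

0.1239/0.02897 = 4.2768
0.01942/0.1395 = 0.13921
R_total = 0.09068 + 4.2768 + 0.13921 + 0.04858 = 4.5553 m²·K/W
Q = A·ΔT/R = 128.5 × (22.87 − (-22.7)) / 4.5553 = 1285.5 W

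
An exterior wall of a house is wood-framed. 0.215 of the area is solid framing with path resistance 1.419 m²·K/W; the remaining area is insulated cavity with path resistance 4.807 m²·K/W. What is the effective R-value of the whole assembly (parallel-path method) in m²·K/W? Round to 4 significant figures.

3.176 m²·K/W

U_eff = 0.785/4.807 + 0.215/1.419 = 0.1633 + 0.15152 = 0.31482
R_eff = 1/U_eff = 3.1764 m²·K/W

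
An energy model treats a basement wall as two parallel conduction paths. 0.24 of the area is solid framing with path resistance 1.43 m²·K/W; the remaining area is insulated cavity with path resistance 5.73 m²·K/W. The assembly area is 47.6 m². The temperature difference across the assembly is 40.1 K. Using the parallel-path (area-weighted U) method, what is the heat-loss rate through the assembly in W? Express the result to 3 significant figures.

U_eff = 0.76/5.73 + 0.24/1.43 = 0.1326 + 0.1678 = 0.3005
R_eff = 1/U_eff = 3.328 m²·K/W
Q = 47.6 × 40.1 / 3.328 = 573.5 W

574 W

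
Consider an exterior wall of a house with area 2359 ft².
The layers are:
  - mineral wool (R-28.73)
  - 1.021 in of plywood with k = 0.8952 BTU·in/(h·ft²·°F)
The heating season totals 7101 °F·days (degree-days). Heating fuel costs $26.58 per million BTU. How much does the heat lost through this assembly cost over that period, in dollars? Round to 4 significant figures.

1.021/0.8952 = 1.1405
R_total = 28.73 + 1.1405 = 29.871 ft²·°F·h/BTU
E = A × HDD × 24 / R = 2359 × 7101 × 24 / 29.871 = 13459000 BTU
Cost = 13459000/10⁶ × 26.58 = $357.74

357.7 dollars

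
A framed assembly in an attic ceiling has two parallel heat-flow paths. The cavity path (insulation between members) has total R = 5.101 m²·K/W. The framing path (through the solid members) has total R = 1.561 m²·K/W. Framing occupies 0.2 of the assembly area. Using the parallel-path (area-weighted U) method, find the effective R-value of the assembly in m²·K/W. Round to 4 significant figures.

U_eff = 0.8/5.101 + 0.2/1.561 = 0.15683 + 0.12812 = 0.28495
R_eff = 1/U_eff = 3.5093 m²·K/W

3.509 m²·K/W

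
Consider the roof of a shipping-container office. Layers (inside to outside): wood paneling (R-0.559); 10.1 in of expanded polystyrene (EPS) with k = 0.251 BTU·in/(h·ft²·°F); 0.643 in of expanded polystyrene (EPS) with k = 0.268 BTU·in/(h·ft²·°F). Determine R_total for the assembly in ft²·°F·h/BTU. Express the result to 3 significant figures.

10.1/0.251 = 40.24
0.643/0.268 = 2.399
R_total = 0.559 + 40.24 + 2.399 = 43.2 ft²·°F·h/BTU

43.2 ft²·°F·h/BTU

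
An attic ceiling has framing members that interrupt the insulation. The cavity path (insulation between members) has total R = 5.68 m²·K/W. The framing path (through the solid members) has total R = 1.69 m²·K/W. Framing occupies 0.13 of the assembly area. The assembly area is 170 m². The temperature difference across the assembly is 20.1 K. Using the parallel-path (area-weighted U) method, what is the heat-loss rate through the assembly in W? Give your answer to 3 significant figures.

786 W

U_eff = 0.87/5.68 + 0.13/1.69 = 0.1532 + 0.07692 = 0.2301
R_eff = 1/U_eff = 4.346 m²·K/W
Q = 170 × 20.1 / 4.346 = 786.2 W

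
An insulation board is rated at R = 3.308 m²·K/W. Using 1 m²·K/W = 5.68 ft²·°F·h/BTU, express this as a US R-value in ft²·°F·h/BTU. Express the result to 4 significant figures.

18.79 ft²·°F·h/BTU

R_US = 3.308 × 5.68 = 18.789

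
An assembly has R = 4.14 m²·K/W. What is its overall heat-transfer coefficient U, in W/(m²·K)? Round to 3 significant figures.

0.242 W/(m²·K)

U = 1/R = 1/4.14 = 0.2415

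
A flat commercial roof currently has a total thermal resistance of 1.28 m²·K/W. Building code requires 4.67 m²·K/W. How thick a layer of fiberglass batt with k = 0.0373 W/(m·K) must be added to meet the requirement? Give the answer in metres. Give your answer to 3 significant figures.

0.126 m

ΔR = 4.67 − 1.28 = 3.39 m²·K/W
L = ΔR × k = 3.39 × 0.0373 = 0.1264 m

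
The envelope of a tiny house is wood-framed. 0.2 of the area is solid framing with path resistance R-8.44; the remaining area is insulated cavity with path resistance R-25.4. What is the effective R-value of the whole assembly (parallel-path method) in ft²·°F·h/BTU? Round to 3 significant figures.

U_eff = 0.8/25.4 + 0.2/8.44 = 0.0315 + 0.0237 = 0.05519
R_eff = 1/U_eff = 18.12 ft²·°F·h/BTU

18.1 ft²·°F·h/BTU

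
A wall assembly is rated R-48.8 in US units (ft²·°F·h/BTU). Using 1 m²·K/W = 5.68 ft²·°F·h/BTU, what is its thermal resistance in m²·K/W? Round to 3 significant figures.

R_SI = 48.8/5.68 = 8.592

8.59 m²·K/W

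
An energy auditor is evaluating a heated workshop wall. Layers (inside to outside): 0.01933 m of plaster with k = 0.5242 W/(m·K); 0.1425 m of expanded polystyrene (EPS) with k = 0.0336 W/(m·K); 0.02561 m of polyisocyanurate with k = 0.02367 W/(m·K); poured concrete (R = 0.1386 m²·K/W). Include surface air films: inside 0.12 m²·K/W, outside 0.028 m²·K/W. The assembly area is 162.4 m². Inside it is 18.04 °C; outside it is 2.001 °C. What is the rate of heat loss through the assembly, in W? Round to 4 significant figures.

461.3 W

0.01933/0.5242 = 0.036875
0.1425/0.0336 = 4.2411
0.02561/0.02367 = 1.082
R_total = 0.12 + 0.036875 + 4.2411 + 1.082 + 0.1386 + 0.028 = 5.6465 m²·K/W
Q = A·ΔT/R = 162.4 × (18.04 − 2.001) / 5.6465 = 461.3 W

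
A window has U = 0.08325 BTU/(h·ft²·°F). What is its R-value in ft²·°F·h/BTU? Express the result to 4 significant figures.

R = 1/U = 1/0.08325 = 12.012

12.01 ft²·°F·h/BTU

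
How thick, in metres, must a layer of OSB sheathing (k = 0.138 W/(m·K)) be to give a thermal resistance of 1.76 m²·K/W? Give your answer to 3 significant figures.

0.243 m

L = R·k = 1.76 × 0.138 = 0.2429 m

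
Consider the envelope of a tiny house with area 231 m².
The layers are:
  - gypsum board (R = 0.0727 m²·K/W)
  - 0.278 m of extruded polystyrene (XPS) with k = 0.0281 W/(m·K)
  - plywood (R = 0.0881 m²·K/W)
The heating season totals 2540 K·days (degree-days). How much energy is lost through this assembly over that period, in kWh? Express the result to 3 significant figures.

1400 kWh

0.278/0.0281 = 9.893
R_total = 0.0727 + 9.893 + 0.0881 = 10.05 m²·K/W
E = A × HDD × 24 / R / 1000 = 231 × 2540 × 24 / 10.05 / 1000 = 1401 kWh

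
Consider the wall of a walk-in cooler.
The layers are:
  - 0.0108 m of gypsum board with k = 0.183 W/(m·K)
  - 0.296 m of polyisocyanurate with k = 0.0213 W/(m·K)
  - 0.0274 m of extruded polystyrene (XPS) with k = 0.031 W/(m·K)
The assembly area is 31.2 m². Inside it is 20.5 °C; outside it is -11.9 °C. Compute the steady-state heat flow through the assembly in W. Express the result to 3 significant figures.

0.0108/0.183 = 0.05902
0.296/0.0213 = 13.9
0.0274/0.031 = 0.8839
R_total = 0.05902 + 13.9 + 0.8839 = 14.84 m²·K/W
Q = A·ΔT/R = 31.2 × (20.5 − (-11.9)) / 14.84 = 68.12 W

68.1 W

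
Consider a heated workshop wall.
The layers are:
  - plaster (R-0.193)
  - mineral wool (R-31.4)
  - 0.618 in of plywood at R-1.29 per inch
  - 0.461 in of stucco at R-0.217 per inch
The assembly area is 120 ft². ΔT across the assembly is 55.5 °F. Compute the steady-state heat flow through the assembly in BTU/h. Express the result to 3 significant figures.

0.618 × 1.29 = 0.7972
0.461 × 0.217 = 0.1
R_total = 0.193 + 31.4 + 0.7972 + 0.1 = 32.49 ft²·°F·h/BTU
Q = A·ΔT/R = 120 × 55.5 / 32.49 = 205 BTU/h

205 BTU/h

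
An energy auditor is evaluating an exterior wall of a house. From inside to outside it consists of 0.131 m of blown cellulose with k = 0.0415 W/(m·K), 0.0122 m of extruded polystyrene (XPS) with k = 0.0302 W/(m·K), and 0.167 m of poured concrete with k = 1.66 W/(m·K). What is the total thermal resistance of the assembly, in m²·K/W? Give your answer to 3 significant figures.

3.66 m²·K/W

0.131/0.0415 = 3.157
0.0122/0.0302 = 0.404
0.167/1.66 = 0.1006
R_total = 3.157 + 0.404 + 0.1006 = 3.661 m²·K/W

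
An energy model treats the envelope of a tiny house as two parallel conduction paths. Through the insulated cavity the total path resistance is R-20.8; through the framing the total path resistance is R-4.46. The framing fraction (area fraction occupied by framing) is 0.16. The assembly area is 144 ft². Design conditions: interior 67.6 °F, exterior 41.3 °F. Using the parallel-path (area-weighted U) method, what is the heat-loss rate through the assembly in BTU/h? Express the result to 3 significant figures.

289 BTU/h

U_eff = 0.84/20.8 + 0.16/4.46 = 0.04038 + 0.03587 = 0.07626
R_eff = 1/U_eff = 13.11 ft²·°F·h/BTU
Q = 144 × (67.6 − 41.3) / 13.11 = 288.8 BTU/h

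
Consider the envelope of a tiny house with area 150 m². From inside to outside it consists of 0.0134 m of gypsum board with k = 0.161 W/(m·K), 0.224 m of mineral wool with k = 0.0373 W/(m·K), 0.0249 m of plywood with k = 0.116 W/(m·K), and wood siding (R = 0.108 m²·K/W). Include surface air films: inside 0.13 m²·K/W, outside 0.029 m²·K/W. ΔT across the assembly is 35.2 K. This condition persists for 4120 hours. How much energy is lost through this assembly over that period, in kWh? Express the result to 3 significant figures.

3310 kWh

0.0134/0.161 = 0.08323
0.224/0.0373 = 6.005
0.0249/0.116 = 0.2147
R_total = 0.13 + 0.08323 + 6.005 + 0.2147 + 0.108 + 0.029 = 6.57 m²·K/W
Q = 150 × 35.2 / 6.57 = 803.6 W
E = 803.6 W × 4120 h / 1000 = 3311 kWh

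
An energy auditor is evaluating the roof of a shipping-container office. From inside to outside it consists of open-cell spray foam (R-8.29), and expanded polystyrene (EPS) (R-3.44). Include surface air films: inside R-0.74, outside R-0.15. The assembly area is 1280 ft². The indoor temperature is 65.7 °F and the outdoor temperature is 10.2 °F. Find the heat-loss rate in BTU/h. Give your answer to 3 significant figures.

R_total = 0.74 + 8.29 + 3.44 + 0.15 = 12.62 ft²·°F·h/BTU
Q = A·ΔT/R = 1280 × (65.7 − 10.2) / 12.62 = 5629 BTU/h

5630 BTU/h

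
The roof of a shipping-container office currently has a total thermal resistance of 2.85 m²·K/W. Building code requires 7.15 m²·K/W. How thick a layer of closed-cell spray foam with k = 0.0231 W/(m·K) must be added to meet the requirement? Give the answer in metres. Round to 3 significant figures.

0.0993 m

ΔR = 7.15 − 2.85 = 4.3 m²·K/W
L = ΔR × k = 4.3 × 0.0231 = 0.09933 m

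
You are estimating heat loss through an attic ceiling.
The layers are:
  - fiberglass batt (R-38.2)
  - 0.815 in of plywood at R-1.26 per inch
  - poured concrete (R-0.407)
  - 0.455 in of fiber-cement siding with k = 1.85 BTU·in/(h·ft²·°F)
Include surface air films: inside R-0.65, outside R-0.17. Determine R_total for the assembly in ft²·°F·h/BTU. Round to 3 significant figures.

0.815 × 1.26 = 1.027
0.455/1.85 = 0.2459
R_total = 0.65 + 38.2 + 1.027 + 0.407 + 0.2459 + 0.17 = 40.7 ft²·°F·h/BTU

40.7 ft²·°F·h/BTU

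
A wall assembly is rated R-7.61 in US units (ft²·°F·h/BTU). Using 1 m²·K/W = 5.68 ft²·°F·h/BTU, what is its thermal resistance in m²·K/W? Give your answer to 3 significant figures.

1.34 m²·K/W

R_SI = 7.61/5.68 = 1.34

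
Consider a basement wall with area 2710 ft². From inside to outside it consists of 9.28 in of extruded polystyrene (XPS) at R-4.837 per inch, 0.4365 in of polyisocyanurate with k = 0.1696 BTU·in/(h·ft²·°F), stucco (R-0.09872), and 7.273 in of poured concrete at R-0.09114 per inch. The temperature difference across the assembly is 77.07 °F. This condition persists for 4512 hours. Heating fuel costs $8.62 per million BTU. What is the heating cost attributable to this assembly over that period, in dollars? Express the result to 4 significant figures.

9.28 × 4.837 = 44.887
0.4365/0.1696 = 2.5737
7.273 × 0.09114 = 0.66286
R_total = 44.887 + 2.5737 + 0.09872 + 0.66286 = 48.223 ft²·°F·h/BTU
Q = 2710 × 77.07 / 48.223 = 4331.2 BTU/h
E = 4331.2 × 4512 = 19542000 BTU
Cost = 19542000/10⁶ × 8.62 = $168.45

168.5 dollars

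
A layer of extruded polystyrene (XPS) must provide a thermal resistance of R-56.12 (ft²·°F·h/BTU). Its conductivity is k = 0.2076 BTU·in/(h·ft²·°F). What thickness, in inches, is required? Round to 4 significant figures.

L = R × k = 56.12 × 0.2076 = 11.651 in

11.65 in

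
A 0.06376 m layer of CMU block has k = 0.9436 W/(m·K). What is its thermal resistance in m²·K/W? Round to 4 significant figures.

R = L/k = 0.06376/0.9436 = 0.067571 m²·K/W

0.06757 m²·K/W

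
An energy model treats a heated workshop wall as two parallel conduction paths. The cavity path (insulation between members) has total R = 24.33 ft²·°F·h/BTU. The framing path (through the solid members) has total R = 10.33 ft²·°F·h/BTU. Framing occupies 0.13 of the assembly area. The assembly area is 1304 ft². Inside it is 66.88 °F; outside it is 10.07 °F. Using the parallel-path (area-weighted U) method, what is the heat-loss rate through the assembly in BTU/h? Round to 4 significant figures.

U_eff = 0.87/24.33 + 0.13/10.33 = 0.035758 + 0.012585 = 0.048343
R_eff = 1/U_eff = 20.686 ft²·°F·h/BTU
Q = 1304 × (66.88 − 10.07) / 20.686 = 3581.3 BTU/h

3581 BTU/h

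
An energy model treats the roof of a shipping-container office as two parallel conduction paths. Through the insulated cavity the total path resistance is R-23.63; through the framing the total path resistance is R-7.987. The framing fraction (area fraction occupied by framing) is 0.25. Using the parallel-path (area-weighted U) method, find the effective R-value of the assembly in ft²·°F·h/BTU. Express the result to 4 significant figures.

15.86 ft²·°F·h/BTU

U_eff = 0.75/23.63 + 0.25/7.987 = 0.031739 + 0.031301 = 0.06304
R_eff = 1/U_eff = 15.863 ft²·°F·h/BTU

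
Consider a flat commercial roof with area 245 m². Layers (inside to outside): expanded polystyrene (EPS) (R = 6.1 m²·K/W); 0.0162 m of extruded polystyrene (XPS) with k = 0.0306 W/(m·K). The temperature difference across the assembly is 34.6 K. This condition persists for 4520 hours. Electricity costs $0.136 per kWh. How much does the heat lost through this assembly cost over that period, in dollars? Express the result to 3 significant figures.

0.0162/0.0306 = 0.5294
R_total = 6.1 + 0.5294 = 6.629 m²·K/W
Q = 245 × 34.6 / 6.629 = 1279 W
E = 1279 W × 4520 h / 1000 = 5780 kWh
Cost = 5780 × 0.136 = $786

786 dollars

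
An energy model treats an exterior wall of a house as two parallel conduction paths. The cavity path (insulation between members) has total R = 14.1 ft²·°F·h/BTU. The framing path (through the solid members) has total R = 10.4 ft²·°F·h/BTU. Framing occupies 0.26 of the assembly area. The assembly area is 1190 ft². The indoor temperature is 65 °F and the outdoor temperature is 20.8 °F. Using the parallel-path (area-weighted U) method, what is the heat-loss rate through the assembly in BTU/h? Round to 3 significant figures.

U_eff = 0.74/14.1 + 0.26/10.4 = 0.05248 + 0.025 = 0.07748
R_eff = 1/U_eff = 12.91 ft²·°F·h/BTU
Q = 1190 × (65 − 20.8) / 12.91 = 4075 BTU/h

4080 BTU/h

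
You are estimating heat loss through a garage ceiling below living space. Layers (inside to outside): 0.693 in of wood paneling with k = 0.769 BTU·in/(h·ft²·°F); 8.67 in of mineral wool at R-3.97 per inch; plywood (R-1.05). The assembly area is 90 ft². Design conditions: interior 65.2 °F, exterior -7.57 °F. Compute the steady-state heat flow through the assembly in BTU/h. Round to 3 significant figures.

180 BTU/h

0.693/0.769 = 0.9012
8.67 × 3.97 = 34.42
R_total = 0.9012 + 34.42 + 1.05 = 36.37 ft²·°F·h/BTU
Q = A·ΔT/R = 90 × (65.2 − (-7.57)) / 36.37 = 180.1 BTU/h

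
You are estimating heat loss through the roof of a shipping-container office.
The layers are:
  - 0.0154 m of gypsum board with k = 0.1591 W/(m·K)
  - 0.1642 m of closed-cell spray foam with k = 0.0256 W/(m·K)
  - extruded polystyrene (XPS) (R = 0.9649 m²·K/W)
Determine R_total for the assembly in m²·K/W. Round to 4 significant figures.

7.476 m²·K/W

0.0154/0.1591 = 0.096794
0.1642/0.0256 = 6.4141
R_total = 0.096794 + 6.4141 + 0.9649 = 7.4758 m²·K/W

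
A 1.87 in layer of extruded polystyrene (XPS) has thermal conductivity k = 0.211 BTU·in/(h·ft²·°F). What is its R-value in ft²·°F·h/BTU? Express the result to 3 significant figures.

8.86 ft²·°F·h/BTU

R = L/k = 1.87/0.211 = 8.863 ft²·°F·h/BTU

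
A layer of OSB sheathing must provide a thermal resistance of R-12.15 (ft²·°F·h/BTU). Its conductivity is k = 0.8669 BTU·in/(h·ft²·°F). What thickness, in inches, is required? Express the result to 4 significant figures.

L = R × k = 12.15 × 0.8669 = 10.533 in

10.53 in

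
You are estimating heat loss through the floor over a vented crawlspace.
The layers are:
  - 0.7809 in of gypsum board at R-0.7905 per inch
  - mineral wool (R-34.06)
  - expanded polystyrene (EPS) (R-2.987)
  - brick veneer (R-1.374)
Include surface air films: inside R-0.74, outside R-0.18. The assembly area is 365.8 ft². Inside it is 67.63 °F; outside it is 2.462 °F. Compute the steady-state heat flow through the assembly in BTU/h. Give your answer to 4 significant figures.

596.6 BTU/h

0.7809 × 0.7905 = 0.6173
R_total = 0.74 + 0.6173 + 34.06 + 2.987 + 1.374 + 0.18 = 39.958 ft²·°F·h/BTU
Q = A·ΔT/R = 365.8 × (67.63 − 2.462) / 39.958 = 596.58 BTU/h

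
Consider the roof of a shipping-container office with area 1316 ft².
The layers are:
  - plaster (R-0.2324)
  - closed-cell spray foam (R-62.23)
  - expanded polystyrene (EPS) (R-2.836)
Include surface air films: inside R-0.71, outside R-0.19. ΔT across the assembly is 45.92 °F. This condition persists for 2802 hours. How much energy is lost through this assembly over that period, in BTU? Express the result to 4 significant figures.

R_total = 0.71 + 0.2324 + 62.23 + 2.836 + 0.19 = 66.198 ft²·°F·h/BTU
Q = 1316 × 45.92 / 66.198 = 912.87 BTU/h
E = 912.87 × 2802 = 2557900 BTU

2558000 BTU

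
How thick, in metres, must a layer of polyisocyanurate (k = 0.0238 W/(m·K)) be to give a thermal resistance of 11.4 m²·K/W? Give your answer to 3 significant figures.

L = R·k = 11.4 × 0.0238 = 0.2713 m

0.271 m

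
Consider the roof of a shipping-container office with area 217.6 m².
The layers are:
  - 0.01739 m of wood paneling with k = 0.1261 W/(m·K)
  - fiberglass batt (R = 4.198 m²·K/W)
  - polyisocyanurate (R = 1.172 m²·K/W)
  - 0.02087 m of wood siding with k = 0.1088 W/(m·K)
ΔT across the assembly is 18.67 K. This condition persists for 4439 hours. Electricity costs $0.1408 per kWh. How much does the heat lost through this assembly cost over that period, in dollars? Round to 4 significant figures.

0.01739/0.1261 = 0.13791
0.02087/0.1088 = 0.19182
R_total = 0.13791 + 4.198 + 1.172 + 0.19182 = 5.6997 m²·K/W
Q = 217.6 × 18.67 / 5.6997 = 712.77 W
E = 712.77 W × 4439 h / 1000 = 3164 kWh
Cost = 3164 × 0.1408 = $445.49

445.5 dollars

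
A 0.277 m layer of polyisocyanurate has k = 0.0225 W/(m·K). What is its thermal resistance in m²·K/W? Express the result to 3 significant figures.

12.3 m²·K/W

R = L/k = 0.277/0.0225 = 12.31 m²·K/W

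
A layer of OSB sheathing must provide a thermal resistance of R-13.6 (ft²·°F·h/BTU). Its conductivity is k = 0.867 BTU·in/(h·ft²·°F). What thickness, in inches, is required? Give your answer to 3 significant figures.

L = R × k = 13.6 × 0.867 = 11.79 in

11.8 in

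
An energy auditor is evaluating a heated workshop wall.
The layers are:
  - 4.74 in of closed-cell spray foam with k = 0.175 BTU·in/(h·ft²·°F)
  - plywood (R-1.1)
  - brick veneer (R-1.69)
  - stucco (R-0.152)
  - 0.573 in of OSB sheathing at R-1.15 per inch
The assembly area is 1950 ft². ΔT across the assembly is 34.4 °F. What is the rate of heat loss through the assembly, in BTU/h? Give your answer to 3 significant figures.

4.74/0.175 = 27.09
0.573 × 1.15 = 0.6589
R_total = 27.09 + 1.1 + 1.69 + 0.152 + 0.6589 = 30.69 ft²·°F·h/BTU
Q = A·ΔT/R = 1950 × 34.4 / 30.69 = 2186 BTU/h

2190 BTU/h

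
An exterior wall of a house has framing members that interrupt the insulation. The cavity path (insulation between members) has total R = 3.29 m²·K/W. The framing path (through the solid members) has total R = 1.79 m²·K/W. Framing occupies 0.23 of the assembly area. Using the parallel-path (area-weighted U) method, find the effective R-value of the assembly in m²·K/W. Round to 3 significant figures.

U_eff = 0.77/3.29 + 0.23/1.79 = 0.234 + 0.1285 = 0.3625
R_eff = 1/U_eff = 2.758 m²·K/W

2.76 m²·K/W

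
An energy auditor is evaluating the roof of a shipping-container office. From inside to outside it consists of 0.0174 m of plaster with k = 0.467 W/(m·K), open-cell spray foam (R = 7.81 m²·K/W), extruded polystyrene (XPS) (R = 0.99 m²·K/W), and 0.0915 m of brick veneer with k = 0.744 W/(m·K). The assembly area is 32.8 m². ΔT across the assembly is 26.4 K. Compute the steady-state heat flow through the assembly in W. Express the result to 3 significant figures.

0.0174/0.467 = 0.03726
0.0915/0.744 = 0.123
R_total = 0.03726 + 7.81 + 0.99 + 0.123 = 8.96 m²·K/W
Q = A·ΔT/R = 32.8 × 26.4 / 8.96 = 96.64 W

96.6 W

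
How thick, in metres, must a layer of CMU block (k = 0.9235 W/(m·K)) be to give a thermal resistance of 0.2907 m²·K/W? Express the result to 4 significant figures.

0.2685 m

L = R·k = 0.2907 × 0.9235 = 0.26846 m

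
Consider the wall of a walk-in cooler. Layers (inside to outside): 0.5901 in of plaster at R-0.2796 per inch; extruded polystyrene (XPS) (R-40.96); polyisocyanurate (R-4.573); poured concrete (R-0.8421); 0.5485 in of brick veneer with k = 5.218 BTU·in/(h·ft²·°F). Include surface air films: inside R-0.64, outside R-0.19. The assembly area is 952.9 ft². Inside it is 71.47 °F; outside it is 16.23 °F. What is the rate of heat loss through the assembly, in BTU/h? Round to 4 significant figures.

1109 BTU/h

0.5901 × 0.2796 = 0.16499
0.5485/5.218 = 0.10512
R_total = 0.64 + 0.16499 + 40.96 + 4.573 + 0.8421 + 0.10512 + 0.19 = 47.475 ft²·°F·h/BTU
Q = A·ΔT/R = 952.9 × (71.47 − 16.23) / 47.475 = 1108.8 BTU/h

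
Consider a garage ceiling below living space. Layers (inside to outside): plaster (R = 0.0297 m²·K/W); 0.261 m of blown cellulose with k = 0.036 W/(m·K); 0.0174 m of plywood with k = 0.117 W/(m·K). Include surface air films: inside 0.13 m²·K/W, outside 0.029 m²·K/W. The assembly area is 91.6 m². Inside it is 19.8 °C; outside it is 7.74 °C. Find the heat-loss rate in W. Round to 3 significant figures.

0.261/0.036 = 7.25
0.0174/0.117 = 0.1487
R_total = 0.13 + 0.0297 + 7.25 + 0.1487 + 0.029 = 7.587 m²·K/W
Q = A·ΔT/R = 91.6 × (19.8 − 7.74) / 7.587 = 145.6 W

146 W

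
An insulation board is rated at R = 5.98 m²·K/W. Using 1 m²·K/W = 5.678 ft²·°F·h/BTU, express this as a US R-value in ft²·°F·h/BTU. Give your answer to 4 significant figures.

33.95 ft²·°F·h/BTU

R_US = 5.98 × 5.678 = 33.954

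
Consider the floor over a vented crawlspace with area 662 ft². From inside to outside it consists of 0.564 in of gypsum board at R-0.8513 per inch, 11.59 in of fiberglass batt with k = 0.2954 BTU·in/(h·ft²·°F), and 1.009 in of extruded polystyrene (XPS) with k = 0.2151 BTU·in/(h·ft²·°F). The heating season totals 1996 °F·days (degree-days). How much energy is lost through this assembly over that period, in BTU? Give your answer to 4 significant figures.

714100 BTU

0.564 × 0.8513 = 0.48013
11.59/0.2954 = 39.235
1.009/0.2151 = 4.6908
R_total = 0.48013 + 39.235 + 4.6908 = 44.406 ft²·°F·h/BTU
E = A × HDD × 24 / R = 662 × 1996 × 24 / 44.406 = 714150 BTU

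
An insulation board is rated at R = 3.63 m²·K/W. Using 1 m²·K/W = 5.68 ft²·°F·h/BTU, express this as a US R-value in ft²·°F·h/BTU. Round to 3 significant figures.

20.6 ft²·°F·h/BTU

R_US = 3.63 × 5.68 = 20.62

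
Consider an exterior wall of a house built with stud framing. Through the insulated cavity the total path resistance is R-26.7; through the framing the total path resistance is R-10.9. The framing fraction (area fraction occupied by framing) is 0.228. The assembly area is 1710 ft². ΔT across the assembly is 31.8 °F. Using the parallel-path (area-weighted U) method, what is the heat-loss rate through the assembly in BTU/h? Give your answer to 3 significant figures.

U_eff = 0.772/26.7 + 0.228/10.9 = 0.02891 + 0.02092 = 0.04983
R_eff = 1/U_eff = 20.07 ft²·°F·h/BTU
Q = 1710 × 31.8 / 20.07 = 2710 BTU/h

2710 BTU/h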